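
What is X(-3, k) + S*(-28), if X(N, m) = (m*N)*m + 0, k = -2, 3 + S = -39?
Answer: 1164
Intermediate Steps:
S = -42 (S = -3 - 39 = -42)
X(N, m) = N*m² (X(N, m) = (N*m)*m + 0 = N*m² + 0 = N*m²)
X(-3, k) + S*(-28) = -3*(-2)² - 42*(-28) = -3*4 + 1176 = -12 + 1176 = 1164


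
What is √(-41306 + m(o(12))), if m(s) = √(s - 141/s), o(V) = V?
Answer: 3*I*√18358/2 ≈ 203.24*I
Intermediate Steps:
√(-41306 + m(o(12))) = √(-41306 + √(12 - 141/12)) = √(-41306 + √(12 - 141*1/12)) = √(-41306 + √(12 - 47/4)) = √(-41306 + √(¼)) = √(-41306 + ½) = √(-82611/2) = 3*I*√18358/2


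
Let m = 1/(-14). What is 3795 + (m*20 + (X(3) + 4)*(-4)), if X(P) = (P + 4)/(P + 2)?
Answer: 132019/35 ≈ 3772.0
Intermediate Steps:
X(P) = (4 + P)/(2 + P)
m = -1/14 ≈ -0.071429
3795 + (m*20 + (X(3) + 4)*(-4)) = 3795 + (-1/14*20 + ((4 + 3)/(2 + 3) + 4)*(-4)) = 3795 + (-10/7 + (7/5 + 4)*(-4)) = 3795 + (-10/7 + (27/5)*(-4)) = 3795 + (-10/7 - 108/5) = 3795 - 806/35 = 132019/35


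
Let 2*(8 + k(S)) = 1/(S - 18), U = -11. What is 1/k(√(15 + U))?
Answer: -32/257 ≈ -0.12451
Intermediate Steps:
k(S) = -8 + 1/(2*(-18 + S)) (k(S) = -8 + 1/(2*(S - 18)) = -8 + 1/(2*(-18 + S)))
1/k(√(15 + U)) = 1/((289 - 16*√(15 - 11))/(2*(-18 + √(15 - 11)))) = 1/((289 - 16*√4)/(2*(-18 + √4))) = 1/((289 - 16*2)/(2*(-18 + 2))) = 1/((½)*(289 - 32)/(-16)) = 1/((½)*(-1/16)*257) = 1/(-257/32) = -32/257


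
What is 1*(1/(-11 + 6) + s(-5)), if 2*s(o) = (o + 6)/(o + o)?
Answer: -¼ ≈ -0.25000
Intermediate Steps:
s(o) = (6 + o)/(4*o) (s(o) = ((o + 6)/(o + o))/2 = ((6 + o)/((2*o)))/2 = ((6 + o)*(1/(2*o)))/2 = ((6 + o)/(2*o))/2 = (6 + o)/(4*o))
1*(1/(-11 + 6) + s(-5)) = 1*(1/(-11 + 6) + (¼)*(6 - 5)/(-5)) = 1*(1/(-5) + (¼)*(-⅕)*1) = 1*(-⅕ - 1/20) = 1*(-¼) = -¼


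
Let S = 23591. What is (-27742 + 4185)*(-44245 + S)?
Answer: 486546278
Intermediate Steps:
(-27742 + 4185)*(-44245 + S) = (-27742 + 4185)*(-44245 + 23591) = -23557*(-20654) = 486546278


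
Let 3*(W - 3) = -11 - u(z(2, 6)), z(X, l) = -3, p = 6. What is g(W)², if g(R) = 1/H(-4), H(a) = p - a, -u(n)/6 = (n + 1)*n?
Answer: 1/100 ≈ 0.010000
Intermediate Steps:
u(n) = -6*n*(1 + n) (u(n) = -6*(n + 1)*n = -6*(1 + n)*n = -6*n*(1 + n))
H(a) = 6 - a
W = 34/3 (W = 3 + (-11 - (-6)*(-3)*(1 - 3))/3 = 3 + (-11 - (-6)*(-3)*(-2))/3 = 3 + (-11 - 1*(-36))/3 = 3 + (-11 + 36)/3 = 3 + (⅓)*25 = 3 + 25/3 = 34/3 ≈ 11.333)
g(R) = ⅒ (g(R) = 1/(6 - 1*(-4)) = 1/(6 + 4) = 1/10 = ⅒)
g(W)² = (⅒)² = 1/100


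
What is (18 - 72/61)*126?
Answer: 129276/61 ≈ 2119.3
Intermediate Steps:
(18 - 72/61)*126 = (1026/61)*126 = 129276/61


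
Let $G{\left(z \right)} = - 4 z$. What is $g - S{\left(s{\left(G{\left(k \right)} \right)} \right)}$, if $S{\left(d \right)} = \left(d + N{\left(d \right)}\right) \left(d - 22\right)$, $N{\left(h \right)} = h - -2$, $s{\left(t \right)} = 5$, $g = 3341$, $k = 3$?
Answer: $3545$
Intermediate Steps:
$N{\left(h \right)} = 2 + h$ ($N{\left(h \right)} = h + 2 = 2 + h$)
$S{\left(d \right)} = \left(-22 + d\right) \left(2 + 2 d\right)$ ($S{\left(d \right)} = \left(d + \left(2 + d\right)\right) \left(d - 22\right) = \left(2 + 2 d\right) \left(-22 + d\right) = \left(-22 + d\right) \left(2 + 2 d\right)$)
$g - S{\left(s{\left(G{\left(k \right)} \right)} \right)} = 3341 - \left(-44 - 210 + 2 \cdot 5^{2}\right) = 3341 - \left(-44 - 210 + 2 \cdot 25\right) = 3341 - \left(-44 - 210 + 50\right) = 3341 - -204 = 3341 + 204 = 3545$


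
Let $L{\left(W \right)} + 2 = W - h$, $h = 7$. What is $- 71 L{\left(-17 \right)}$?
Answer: $1846$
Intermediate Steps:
$L{\left(W \right)} = -9 + W$ ($L{\left(W \right)} = -2 + \left(W - 7\right) = -2 + \left(-7 + W\right) = -9 + W$)
$- 71 L{\left(-17 \right)} = - 71 \left(-9 - 17\right) = \left(-71\right) \left(-26\right) = 1846$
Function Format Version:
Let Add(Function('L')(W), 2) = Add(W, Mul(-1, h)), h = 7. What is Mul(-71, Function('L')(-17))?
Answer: 1846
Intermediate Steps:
Function('L')(W) = Add(-9, W) (Function('L')(W) = Add(-2, Add(W, Mul(-1, 7))) = Add(-2, Add(W, -7)) = Add(-2, Add(-7, W)) = Add(-9, W))
Mul(-71, Function('L')(-17)) = Mul(-71, Add(-9, -17)) = Mul(-71, -26) = 1846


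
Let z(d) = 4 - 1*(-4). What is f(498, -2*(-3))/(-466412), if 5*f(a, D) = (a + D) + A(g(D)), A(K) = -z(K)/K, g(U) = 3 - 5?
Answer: -127/583015 ≈ -0.00021783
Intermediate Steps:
z(d) = 8 (z(d) = 4 + 4 = 8)
g(U) = -2
A(K) = -8/K
f(a, D) = 4/5 + D/5 + a/5 (f(a, D) = ((a + D) - 8/(-2))/5 = ((D + a) - 8*(-1/2))/5 = ((D + a) + 4)/5 = (4 + D + a)/5 = 4/5 + D/5 + a/5)
f(498, -2*(-3))/(-466412) = (4/5 + (-2*(-3))/5 + (1/5)*498)/(-466412) = (4/5 + (1/5)*6 + 498/5)*(-1/466412) = (4/5 + 6/5 + 498/5)*(-1/466412) = (508/5)*(-1/466412) = -127/583015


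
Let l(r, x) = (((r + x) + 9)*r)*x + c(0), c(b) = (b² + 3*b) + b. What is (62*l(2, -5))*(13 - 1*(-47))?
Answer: -223200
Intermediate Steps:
c(b) = b² + 4*b
l(r, x) = r*x*(9 + r + x) (l(r, x) = (((r + x) + 9)*r)*x + 0*(4 + 0) = ((9 + r + x)*r)*x + 0*4 = (r*(9 + r + x))*x + 0 = r*x*(9 + r + x) + 0 = r*x*(9 + r + x))
(62*l(2, -5))*(13 - 1*(-47)) = (62*(2*(-5)*(9 + 2 - 5)))*(13 - 1*(-47)) = (62*(2*(-5)*6))*(13 + 47) = (62*(-60))*60 = -3720*60 = -223200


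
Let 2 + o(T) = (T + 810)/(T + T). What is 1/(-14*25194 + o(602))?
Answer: -301/106167765 ≈ -2.8351e-6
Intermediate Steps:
o(T) = -2 + (810 + T)/(2*T) (o(T) = -2 + (T + 810)/(T + T) = -2 + (810 + T)/((2*T)) = -2 + (810 + T)*(1/(2*T)) = -2 + (810 + T)/(2*T))
1/(-14*25194 + o(602)) = 1/(-14*25194 + (-3/2 + 405/602)) = 1/(-352716 + (-3/2 + 405*(1/602))) = 1/(-352716 + (-3/2 + 405/602)) = 1/(-352716 - 249/301) = 1/(-106167765/301) = -301/106167765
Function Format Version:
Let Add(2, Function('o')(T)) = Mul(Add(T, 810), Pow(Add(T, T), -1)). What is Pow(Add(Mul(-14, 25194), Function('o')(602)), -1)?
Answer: Rational(-301, 106167765) ≈ -2.8351e-6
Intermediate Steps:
Function('o')(T) = Add(-2, Mul(Rational(1, 2), Pow(T, -1), Add(810, T))) (Function('o')(T) = Add(-2, Mul(Add(T, 810), Pow(Add(T, T), -1))) = Add(-2, Mul(Add(810, T), Pow(Mul(2, T), -1))) = Add(-2, Mul(Add(810, T), Mul(Rational(1, 2), Pow(T, -1)))) = Add(-2, Mul(Rational(1, 2), Pow(T, -1), Add(810, T))))
Pow(Add(Mul(-14, 25194), Function('o')(602)), -1) = Pow(Add(Mul(-14, 25194), Add(Rational(-3, 2), Mul(405, Pow(602, -1)))), -1) = Pow(Add(-352716, Add(Rational(-3, 2), Mul(405, Rational(1, 602)))), -1) = Pow(Add(-352716, Add(Rational(-3, 2), Rational(405, 602))), -1) = Pow(Add(-352716, Rational(-249, 301)), -1) = Pow(Rational(-106167765, 301), -1) = Rational(-301, 106167765)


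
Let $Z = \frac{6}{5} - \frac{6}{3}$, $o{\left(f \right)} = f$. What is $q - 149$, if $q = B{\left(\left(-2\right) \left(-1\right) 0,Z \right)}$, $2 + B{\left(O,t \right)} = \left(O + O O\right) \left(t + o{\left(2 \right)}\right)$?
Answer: $-151$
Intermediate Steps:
$Z = - \frac{4}{5}$ ($Z = 6 \cdot \frac{1}{5} - 2 = \frac{6}{5} - 2 = - \frac{4}{5} \approx -0.8$)
$B{\left(O,t \right)} = -2 + \left(2 + t\right) \left(O + O^{2}\right)$ ($B{\left(O,t \right)} = -2 + \left(O + O O\right) \left(t + 2\right) = -2 + \left(O + O^{2}\right) \left(2 + t\right) = -2 + \left(2 + t\right) \left(O + O^{2}\right)$)
$q = -2$ ($q = -2 + 2 \left(-2\right) \left(-1\right) 0 + 2 \left(\left(-2\right) \left(-1\right) 0\right)^{2} + \left(-2\right) \left(-1\right) 0 \left(- \frac{4}{5}\right) - \frac{4 \left(\left(-2\right) \left(-1\right) 0\right)^{2}}{5} = -2 + 2 \cdot 2 \cdot 0 + 2 \left(2 \cdot 0\right)^{2} + 2 \cdot 0 \left(- \frac{4}{5}\right) - \frac{4 \left(2 \cdot 0\right)^{2}}{5} = -2 + 2 \cdot 0 + 2 \cdot 0^{2} + 0 \left(- \frac{4}{5}\right) - \frac{4 \cdot 0^{2}}{5} = -2 + 0 + 2 \cdot 0 + 0 - 0 = -2 + 0 + 0 + 0 + 0 = -2$)
$q - 149 = -2 - 149 = -151$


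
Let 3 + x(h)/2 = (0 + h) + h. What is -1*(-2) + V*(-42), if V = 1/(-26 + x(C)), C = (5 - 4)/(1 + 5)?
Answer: 157/47 ≈ 3.3404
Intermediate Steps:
C = 1/6 ≈ 0.16667
x(h) = -6 + 4*h (x(h) = -6 + 2*((0 + h) + h) = -6 + 2*(h + h) = -6 + 2*(2*h) = -6 + 4*h)
V = -3/94 (V = 1/(-26 + (-6 + 4*(1/6))) = 1/(-26 + (-6 + 2/3)) = 1/(-26 - 16/3) = 1/(-94/3) = -3/94 ≈ -0.031915)
-1*(-2) + V*(-42) = -1*(-2) - 3/94*(-42) = 2 + 63/47 = 157/47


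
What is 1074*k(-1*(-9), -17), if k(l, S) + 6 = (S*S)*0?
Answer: -6444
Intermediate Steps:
k(l, S) = -6 (k(l, S) = -6 + (S*S)*0 = -6 + S²*0 = -6 + 0 = -6)
1074*k(-1*(-9), -17) = 1074*(-6) = -6444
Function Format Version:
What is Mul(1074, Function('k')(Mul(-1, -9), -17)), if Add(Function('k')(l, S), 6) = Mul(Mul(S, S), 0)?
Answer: -6444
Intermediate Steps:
Function('k')(l, S) = -6 (Function('k')(l, S) = Add(-6, Mul(Mul(S, S), 0)) = Add(-6, Mul(Pow(S, 2), 0)) = Add(-6, 0) = -6)
Mul(1074, Function('k')(Mul(-1, -9), -17)) = Mul(1074, -6) = -6444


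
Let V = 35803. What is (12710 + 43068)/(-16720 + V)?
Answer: 55778/19083 ≈ 2.9229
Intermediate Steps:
(12710 + 43068)/(-16720 + V) = (12710 + 43068)/(-16720 + 35803) = 55778/19083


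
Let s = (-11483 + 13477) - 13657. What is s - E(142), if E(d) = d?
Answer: -11805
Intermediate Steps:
s = -11663 (s = 1994 - 13657 = -11663)
s - E(142) = -11663 - 1*142 = -11663 - 142 = -11805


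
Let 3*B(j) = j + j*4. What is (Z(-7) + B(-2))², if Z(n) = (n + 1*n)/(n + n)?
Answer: 49/9 ≈ 5.4444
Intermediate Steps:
Z(n) = 1 (Z(n) = (n + n)/((2*n)) = (2*n)*(1/(2*n)) = 1)
B(j) = 5*j/3 (B(j) = (j + j*4)/3 = (j + 4*j)/3 = (5*j)/3 = 5*j/3)
(Z(-7) + B(-2))² = (1 + (5/3)*(-2))² = (1 - 10/3)² = (-7/3)² = 49/9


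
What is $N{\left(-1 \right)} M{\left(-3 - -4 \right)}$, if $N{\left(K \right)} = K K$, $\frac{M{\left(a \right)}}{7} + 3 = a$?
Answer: $-14$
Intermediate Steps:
$M{\left(a \right)} = -21 + 7 a$
$N{\left(K \right)} = K^{2}$
$N{\left(-1 \right)} M{\left(-3 - -4 \right)} = \left(-1\right)^{2} \left(-21 + 7 \left(-3 - -4\right)\right) = 1 \left(-21 + 7 \left(-3 + 4\right)\right) = 1 \left(-21 + 7 \cdot 1\right) = 1 \left(-21 + 7\right) = 1 \left(-14\right) = -14$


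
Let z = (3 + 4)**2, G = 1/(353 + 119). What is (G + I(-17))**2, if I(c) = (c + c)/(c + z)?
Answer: 1002001/891136 ≈ 1.1244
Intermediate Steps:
G = 1/472 ≈ 0.0021186
z = 49 (z = 7**2 = 49)
I(c) = 2*c/(49 + c) (I(c) = (c + c)/(c + 49) = (2*c)/(49 + c) = 2*c/(49 + c))
(G + I(-17))**2 = (1/472 + 2*(-17)/(49 - 17))**2 = (1/472 + 2*(-17)/32)**2 = (1/472 + 2*(-17)*(1/32))**2 = (1/472 - 17/16)**2 = (-1001/944)**2 = 1002001/891136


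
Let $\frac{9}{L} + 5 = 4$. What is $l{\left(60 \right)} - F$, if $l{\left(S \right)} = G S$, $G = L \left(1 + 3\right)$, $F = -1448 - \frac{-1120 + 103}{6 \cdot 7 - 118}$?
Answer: $- \frac{53095}{76} \approx -698.62$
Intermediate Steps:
$L = -9$ ($L = \frac{9}{-5 + 4} = \frac{9}{-1} = 9 \left(-1\right) = -9$)
$F = - \frac{111065}{76}$ ($F = -1448 - - \frac{1017}{42 - 118} = -1448 - - \frac{1017}{-76} = -1448 - \left(-1017\right) \left(- \frac{1}{76}\right) = -1448 - \frac{1017}{76} = - \frac{111065}{76} \approx -1461.4$)
$G = -36$ ($G = - 9 \left(1 + 3\right) = \left(-9\right) 4 = -36$)
$l{\left(S \right)} = - 36 S$
$l{\left(60 \right)} - F = \left(-36\right) 60 - - \frac{111065}{76} = -2160 + \frac{111065}{76} = - \frac{53095}{76}$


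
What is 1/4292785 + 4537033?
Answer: 19476507206906/4292785 ≈ 4.5370e+6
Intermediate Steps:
1/4292785 + 4537033 = 19476507206906/4292785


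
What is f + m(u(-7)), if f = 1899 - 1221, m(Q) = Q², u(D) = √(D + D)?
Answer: 664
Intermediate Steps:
u(D) = √2*√D (u(D) = √(2*D) = √2*√D)
f = 678
f + m(u(-7)) = 678 + (√2*√(-7))² = 678 + (√2*(I*√7))² = 678 + (I*√14)² = 678 - 14 = 664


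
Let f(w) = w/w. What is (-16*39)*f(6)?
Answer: -624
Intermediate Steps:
f(w) = 1
(-16*39)*f(6) = -16*39*1 = -624*1 = -624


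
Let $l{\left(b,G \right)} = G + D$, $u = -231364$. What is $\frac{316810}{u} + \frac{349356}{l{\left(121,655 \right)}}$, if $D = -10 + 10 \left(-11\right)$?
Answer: $\frac{40329454117}{61889870} \approx 651.63$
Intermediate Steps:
$D = -120$ ($D = -10 - 110 = -120$)
$l{\left(b,G \right)} = -120 + G$ ($l{\left(b,G \right)} = G - 120 = -120 + G$)
$\frac{316810}{u} + \frac{349356}{l{\left(121,655 \right)}} = \frac{316810}{-231364} + \frac{349356}{-120 + 655} = 316810 \left(- \frac{1}{231364}\right) + \frac{349356}{535} = - \frac{158405}{115682} + 349356 \cdot \frac{1}{535} = - \frac{158405}{115682} + \frac{349356}{535} = \frac{40329454117}{61889870}$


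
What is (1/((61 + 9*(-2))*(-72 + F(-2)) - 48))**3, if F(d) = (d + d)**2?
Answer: -1/14814434816 ≈ -6.7502e-11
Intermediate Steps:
F(d) = 4*d**2 (F(d) = (2*d)**2 = 4*d**2)
(1/((61 + 9*(-2))*(-72 + F(-2)) - 48))**3 = (1/((61 + 9*(-2))*(-72 + 4*(-2)**2) - 48))**3 = (1/((61 - 18)*(-72 + 4*4) - 48))**3 = (1/(43*(-72 + 16) - 48))**3 = (1/(43*(-56) - 48))**3 = (1/(-2408 - 48))**3 = (1/(-2456))**3 = (-1/2456)**3 = -1/14814434816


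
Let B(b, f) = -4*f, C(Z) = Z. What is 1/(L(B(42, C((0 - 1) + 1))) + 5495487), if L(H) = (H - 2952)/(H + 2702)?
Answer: 1351/7424401461 ≈ 1.8197e-7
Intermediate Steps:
L(H) = (-2952 + H)/(2702 + H)
1/(L(B(42, C((0 - 1) + 1))) + 5495487) = 1/((-2952 - 4*((0 - 1) + 1))/(2702 - 4*((0 - 1) + 1)) + 5495487) = 1/((-2952 - 4*(-1 + 1))/(2702 - 4*(-1 + 1)) + 5495487) = 1/((-2952 - 4*0)/(2702 - 4*0) + 5495487) = 1/((-2952 + 0)/(2702 + 0) + 5495487) = 1/(-2952/2702 + 5495487) = 1/((1/2702)*(-2952) + 5495487) = 1/(-1476/1351 + 5495487) = 1/(7424401461/1351) = 1351/7424401461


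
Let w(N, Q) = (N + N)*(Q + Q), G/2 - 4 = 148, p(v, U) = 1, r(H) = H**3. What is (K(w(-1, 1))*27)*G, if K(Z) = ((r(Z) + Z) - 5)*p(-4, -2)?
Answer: -599184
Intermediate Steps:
G = 304 (G = 8 + 2*148 = 8 + 296 = 304)
w(N, Q) = 4*N*Q (w(N, Q) = (2*N)*(2*Q) = 4*N*Q)
K(Z) = -5 + Z + Z**3 (K(Z) = ((Z**3 + Z) - 5)*1 = ((Z + Z**3) - 5)*1 = (-5 + Z + Z**3)*1 = -5 + Z + Z**3)
(K(w(-1, 1))*27)*G = ((-5 + 4*(-1)*1 + (4*(-1)*1)**3)*27)*304 = ((-5 - 4 + (-4)**3)*27)*304 = ((-5 - 4 - 64)*27)*304 = -73*27*304 = -1971*304 = -599184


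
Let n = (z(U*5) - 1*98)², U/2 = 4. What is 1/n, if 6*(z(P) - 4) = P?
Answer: 9/68644 ≈ 0.00013111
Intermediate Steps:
U = 8 (U = 2*4 = 8)
z(P) = 4 + P/6
n = 68644/9 (n = ((4 + (8*5)/6) - 1*98)² = ((4 + (⅙)*40) - 98)² = ((4 + 20/3) - 98)² = (32/3 - 98)² = (-262/3)² = 68644/9 ≈ 7627.1)
1/n = 1/(68644/9) = 9/68644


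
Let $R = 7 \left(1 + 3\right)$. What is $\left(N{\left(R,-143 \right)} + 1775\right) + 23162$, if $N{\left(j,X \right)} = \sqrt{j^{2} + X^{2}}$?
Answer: $24937 + \sqrt{21233} \approx 25083.0$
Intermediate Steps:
$R = 28$ ($R = 7 \cdot 4 = 28$)
$N{\left(j,X \right)} = \sqrt{X^{2} + j^{2}}$
$\left(N{\left(R,-143 \right)} + 1775\right) + 23162 = \left(\sqrt{\left(-143\right)^{2} + 28^{2}} + 1775\right) + 23162 = \left(\sqrt{20449 + 784} + 1775\right) + 23162 = \left(\sqrt{21233} + 1775\right) + 23162 = \left(1775 + \sqrt{21233}\right) + 23162 = 24937 + \sqrt{21233}$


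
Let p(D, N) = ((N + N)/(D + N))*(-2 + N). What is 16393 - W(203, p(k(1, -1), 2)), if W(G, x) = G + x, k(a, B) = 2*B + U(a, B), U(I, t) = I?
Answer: 16190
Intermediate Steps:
k(a, B) = a + 2*B (k(a, B) = 2*B + a = a + 2*B)
p(D, N) = 2*N*(-2 + N)/(D + N) (p(D, N) = ((2*N)/(D + N))*(-2 + N) = (2*N/(D + N))*(-2 + N) = 2*N*(-2 + N)/(D + N))
16393 - W(203, p(k(1, -1), 2)) = 16393 - (203 + 2*2*(-2 + 2)/((1 + 2*(-1)) + 2)) = 16393 - (203 + 2*2*0/((1 - 2) + 2)) = 16393 - (203 + 2*2*0/(-1 + 2)) = 16393 - (203 + 2*2*0/1) = 16393 - (203 + 2*2*1*0) = 16393 - (203 + 0) = 16393 - 1*203 = 16393 - 203 = 16190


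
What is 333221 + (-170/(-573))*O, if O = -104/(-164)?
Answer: 7828365373/23493 ≈ 3.3322e+5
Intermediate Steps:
O = 26/41 (O = -104*(-1/164) = 26/41 ≈ 0.63415)
333221 + (-170/(-573))*O = 333221 - 170/(-573)*(26/41) = 333221 - 170*(-1/573)*(26/41) = 333221 + (170/573)*(26/41) = 333221 + 4420/23493 = 7828365373/23493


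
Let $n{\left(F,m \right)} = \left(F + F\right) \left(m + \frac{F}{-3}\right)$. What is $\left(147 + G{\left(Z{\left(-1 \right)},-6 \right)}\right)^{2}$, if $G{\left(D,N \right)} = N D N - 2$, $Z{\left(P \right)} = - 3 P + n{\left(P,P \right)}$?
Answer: $90601$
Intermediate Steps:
$n{\left(F,m \right)} = 2 F \left(m - \frac{F}{3}\right)$ ($n{\left(F,m \right)} = 2 F \left(m + F \left(- \frac{1}{3}\right)\right) = 2 F \left(m - \frac{F}{3}\right)$)
$Z{\left(P \right)} = - 3 P + \frac{4 P^{2}}{3}$ ($Z{\left(P \right)} = - 3 P + \frac{2 P \left(- P + 3 P\right)}{3} = - 3 P + \frac{2 P 2 P}{3} = - 3 P + \frac{4 P^{2}}{3}$)
$G{\left(D,N \right)} = -2 + D N^{2}$ ($G{\left(D,N \right)} = D N N - 2 = D N^{2} - 2 = -2 + D N^{2}$)
$\left(147 + G{\left(Z{\left(-1 \right)},-6 \right)}\right)^{2} = \left(147 - \left(2 - \frac{1}{3} \left(-1\right) \left(-9 + 4 \left(-1\right)\right) \left(-6\right)^{2}\right)\right)^{2} = \left(147 - \left(2 - \frac{1}{3} \left(-1\right) \left(-9 - 4\right) 36\right)\right)^{2} = \left(147 - \left(2 - \frac{1}{3} \left(-1\right) \left(-13\right) 36\right)\right)^{2} = \left(147 + \left(-2 + \frac{13}{3} \cdot 36\right)\right)^{2} = \left(147 + \left(-2 + 156\right)\right)^{2} = \left(147 + 154\right)^{2} = 301^{2} = 90601$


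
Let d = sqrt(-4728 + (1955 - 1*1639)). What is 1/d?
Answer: -I*sqrt(1103)/2206 ≈ -0.015055*I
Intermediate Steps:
d = 2*I*sqrt(1103) (d = sqrt(-4728 + (1955 - 1639)) = sqrt(-4728 + 316) = sqrt(-4412) = 2*I*sqrt(1103) ≈ 66.423*I)
1/d = 1/(2*I*sqrt(1103)) = -I*sqrt(1103)/2206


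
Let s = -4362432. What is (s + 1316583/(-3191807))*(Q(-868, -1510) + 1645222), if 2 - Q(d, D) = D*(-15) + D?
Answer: -22613814332954309388/3191807 ≈ -7.0850e+12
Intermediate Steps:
Q(d, D) = 2 + 14*D (Q(d, D) = 2 - (D*(-15) + D) = 2 - (-15*D + D) = 2 - (-14)*D = 2 + 14*D)
(s + 1316583/(-3191807))*(Q(-868, -1510) + 1645222) = (-4362432 + 1316583/(-3191807))*((2 + 14*(-1510)) + 1645222) = (-4362432 + 1316583*(-1/3191807))*((2 - 21140) + 1645222) = (-4362432 - 1316583/3191807)*(-21138 + 1645222) = -13924042311207/3191807*1624084 = -22613814332954309388/3191807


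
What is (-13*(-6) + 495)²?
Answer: 328329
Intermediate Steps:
(-13*(-6) + 495)² = (78 + 495)² = 573² = 328329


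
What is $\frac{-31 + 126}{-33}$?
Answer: $- \frac{95}{33} \approx -2.8788$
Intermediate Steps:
$\frac{-31 + 126}{-33} = 95 \left(- \frac{1}{33}\right) = - \frac{95}{33}$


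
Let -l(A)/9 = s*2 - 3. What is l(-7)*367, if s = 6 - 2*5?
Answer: 36333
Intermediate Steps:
s = -4 (s = 6 - 10 = -4)
l(A) = 99 (l(A) = -9*(-4*2 - 3) = -9*(-8 - 3) = -9*(-11) = 99)
l(-7)*367 = 99*367 = 36333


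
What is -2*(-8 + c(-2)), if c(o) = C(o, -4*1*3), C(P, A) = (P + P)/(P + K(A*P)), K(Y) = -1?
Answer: 40/3 ≈ 13.333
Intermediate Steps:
C(P, A) = 2*P/(-1 + P) (C(P, A) = (P + P)/(P - 1) = (2*P)/(-1 + P) = 2*P/(-1 + P))
c(o) = 2*o/(-1 + o)
-2*(-8 + c(-2)) = -2*(-8 + 2*(-2)/(-1 - 2)) = -2*(-8 + 2*(-2)/(-3)) = -2*(-8 + 2*(-2)*(-⅓)) = -2*(-8 + 4/3) = -2*(-20/3) = 40/3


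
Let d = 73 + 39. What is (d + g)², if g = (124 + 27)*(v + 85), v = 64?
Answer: 511257321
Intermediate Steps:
g = 22499 (g = (124 + 27)*(64 + 85) = 151*149 = 22499)
d = 112
(d + g)² = (112 + 22499)² = 22611² = 511257321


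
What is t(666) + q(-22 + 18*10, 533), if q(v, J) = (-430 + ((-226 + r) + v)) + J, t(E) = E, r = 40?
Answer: 741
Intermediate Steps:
q(v, J) = -616 + J + v (q(v, J) = (-430 + ((-226 + 40) + v)) + J = (-430 + (-186 + v)) + J = (-616 + v) + J = -616 + J + v)
t(666) + q(-22 + 18*10, 533) = 666 + (-616 + 533 + (-22 + 18*10)) = 666 + (-616 + 533 + (-22 + 180)) = 666 + (-616 + 533 + 158) = 666 + 75 = 741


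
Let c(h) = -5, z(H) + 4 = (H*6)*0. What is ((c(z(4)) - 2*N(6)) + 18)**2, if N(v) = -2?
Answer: 289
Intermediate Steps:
z(H) = -4 (z(H) = -4 + (H*6)*0 = -4 + (6*H)*0 = -4 + 0 = -4)
((c(z(4)) - 2*N(6)) + 18)**2 = ((-5 - 2*(-2)) + 18)**2 = ((-5 + 4) + 18)**2 = (-1 + 18)**2 = 17**2 = 289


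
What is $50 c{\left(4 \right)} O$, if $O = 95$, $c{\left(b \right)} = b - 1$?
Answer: $14250$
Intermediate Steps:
$c{\left(b \right)} = -1 + b$
$50 c{\left(4 \right)} O = 50 \left(-1 + 4\right) 95 = 50 \cdot 3 \cdot 95 = 150 \cdot 95 = 14250$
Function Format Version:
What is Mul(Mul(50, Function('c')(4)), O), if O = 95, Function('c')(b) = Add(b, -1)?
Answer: 14250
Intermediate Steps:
Function('c')(b) = Add(-1, b)
Mul(Mul(50, Function('c')(4)), O) = Mul(Mul(50, Add(-1, 4)), 95) = Mul(Mul(50, 3), 95) = Mul(150, 95) = 14250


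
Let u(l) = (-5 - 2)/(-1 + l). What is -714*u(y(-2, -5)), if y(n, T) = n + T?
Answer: -2499/4 ≈ -624.75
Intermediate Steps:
y(n, T) = T + n
u(l) = -7/(-1 + l)
-714*u(y(-2, -5)) = -(-4998)/(-1 + (-5 - 2)) = -(-4998)/(-1 - 7) = -(-4998)/(-8) = -(-4998)*(-1)/8 = -714*7/8 = -2499/4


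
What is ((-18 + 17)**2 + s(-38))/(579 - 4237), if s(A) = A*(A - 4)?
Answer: -1597/3658 ≈ -0.43658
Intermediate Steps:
s(A) = A*(-4 + A)
((-18 + 17)**2 + s(-38))/(579 - 4237) = ((-18 + 17)**2 - 38*(-4 - 38))/(579 - 4237) = ((-1)**2 - 38*(-42))/(-3658) = (1 + 1596)*(-1/3658) = 1597*(-1/3658) = -1597/3658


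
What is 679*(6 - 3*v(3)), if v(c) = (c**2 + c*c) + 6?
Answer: -44814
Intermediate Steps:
v(c) = 6 + 2*c**2 (v(c) = (c**2 + c**2) + 6 = 2*c**2 + 6 = 6 + 2*c**2)
679*(6 - 3*v(3)) = 679*(6 - 3*(6 + 2*3**2)) = 679*(6 - 3*(6 + 2*9)) = 679*(6 - 3*(6 + 18)) = 679*(6 - 3*24) = 679*(6 - 72) = 679*(-66) = -44814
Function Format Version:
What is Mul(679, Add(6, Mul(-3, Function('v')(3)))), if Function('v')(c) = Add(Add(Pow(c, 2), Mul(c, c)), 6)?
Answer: -44814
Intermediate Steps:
Function('v')(c) = Add(6, Mul(2, Pow(c, 2))) (Function('v')(c) = Add(Add(Pow(c, 2), Pow(c, 2)), 6) = Add(Mul(2, Pow(c, 2)), 6) = Add(6, Mul(2, Pow(c, 2))))
Mul(679, Add(6, Mul(-3, Function('v')(3)))) = Mul(679, Add(6, Mul(-3, Add(6, Mul(2, Pow(3, 2)))))) = Mul(679, Add(6, Mul(-3, Add(6, Mul(2, 9))))) = Mul(679, Add(6, Mul(-3, Add(6, 18)))) = Mul(679, Add(6, Mul(-3, 24))) = Mul(679, Add(6, -72)) = Mul(679, -66) = -44814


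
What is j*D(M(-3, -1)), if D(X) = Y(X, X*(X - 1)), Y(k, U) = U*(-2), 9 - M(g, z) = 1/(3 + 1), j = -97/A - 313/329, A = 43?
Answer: 1758165/4042 ≈ 434.97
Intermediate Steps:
j = -45372/14147 (j = -97/43 - 313/329 = -45372/14147 ≈ -3.2072)
M(g, z) = 35/4 (M(g, z) = 9 - 1/(3 + 1) = 9 - 1/4 = 9 - 1*¼ = 9 - ¼ = 35/4)
Y(k, U) = -2*U
D(X) = -2*X*(-1 + X) (D(X) = -2*X*(X - 1) = -2*X*(-1 + X))
j*D(M(-3, -1)) = -90744*35*(1 - 1*35/4)/(14147*4) = -90744*35*(1 - 35/4)/(14147*4) = -90744*35*(-31)/(14147*4*4) = -45372/14147*(-1085/8) = 1758165/4042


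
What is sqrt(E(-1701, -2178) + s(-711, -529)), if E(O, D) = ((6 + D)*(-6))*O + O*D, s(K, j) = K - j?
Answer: 2*I*sqrt(4615709) ≈ 4296.8*I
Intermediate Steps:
E(O, D) = D*O + O*(-36 - 6*D) (E(O, D) = (-36 - 6*D)*O + D*O = O*(-36 - 6*D) + D*O = D*O + O*(-36 - 6*D))
sqrt(E(-1701, -2178) + s(-711, -529)) = sqrt(-1*(-1701)*(36 + 5*(-2178)) + (-711 - 1*(-529))) = sqrt(-1*(-1701)*(36 - 10890) + (-711 + 529)) = sqrt(-1*(-1701)*(-10854) - 182) = sqrt(-18462654 - 182) = sqrt(-18462836) = 2*I*sqrt(4615709)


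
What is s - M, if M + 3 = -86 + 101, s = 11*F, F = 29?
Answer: 307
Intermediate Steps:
s = 319 (s = 11*29 = 319)
M = 12 (M = -3 + (-86 + 101) = -3 + 15 = 12)
s - M = 319 - 1*12 = 319 - 12 = 307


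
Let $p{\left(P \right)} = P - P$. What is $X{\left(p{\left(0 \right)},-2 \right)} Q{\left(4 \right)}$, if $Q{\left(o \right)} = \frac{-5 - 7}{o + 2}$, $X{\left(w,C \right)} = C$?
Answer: $4$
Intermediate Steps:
$p{\left(P \right)} = 0$
$Q{\left(o \right)} = - \frac{12}{2 + o}$
$X{\left(p{\left(0 \right)},-2 \right)} Q{\left(4 \right)} = - 2 \left(- \frac{12}{2 + 4}\right) = - 2 \left(- \frac{12}{6}\right) = - 2 \left(\left(-12\right) \frac{1}{6}\right) = \left(-2\right) \left(-2\right) = 4$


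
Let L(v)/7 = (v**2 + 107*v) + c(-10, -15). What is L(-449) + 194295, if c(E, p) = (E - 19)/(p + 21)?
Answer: 7615003/6 ≈ 1.2692e+6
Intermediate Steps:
c(E, p) = (-19 + E)/(21 + p)
L(v) = -203/6 + 7*v**2 + 749*v (L(v) = 7*((v**2 + 107*v) + (-19 - 10)/(21 - 15)) = 7*((v**2 + 107*v) - 29/6) = 7*(-29/6 + v**2 + 107*v) = -203/6 + 7*v**2 + 749*v)
L(-449) + 194295 = (-203/6 + 7*(-449)**2 + 749*(-449)) + 194295 = (-203/6 + 7*201601 - 336301) + 194295 = (-203/6 + 1411207 - 336301) + 194295 = 6449233/6 + 194295 = 7615003/6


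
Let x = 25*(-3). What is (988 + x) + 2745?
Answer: 3658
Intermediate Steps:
x = -75
(988 + x) + 2745 = (988 - 75) + 2745 = 913 + 2745 = 3658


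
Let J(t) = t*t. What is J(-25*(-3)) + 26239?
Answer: 31864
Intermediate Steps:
J(t) = t²
J(-25*(-3)) + 26239 = (-25*(-3))² + 26239 = 75² + 26239 = 5625 + 26239 = 31864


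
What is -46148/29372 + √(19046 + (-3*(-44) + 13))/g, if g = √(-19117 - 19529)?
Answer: -11537/7343 - I*√82406154/12882 ≈ -1.5712 - 0.70469*I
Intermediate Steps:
g = 3*I*√4294 (g = √(-38646) = 3*I*√4294 ≈ 196.59*I)
-46148/29372 + √(19046 + (-3*(-44) + 13))/g = -46148/29372 + √(19046 + (-3*(-44) + 13))/((3*I*√4294)) = -46148*1/29372 + √(19046 + (132 + 13))*(-I*√4294/12882) = -11537/7343 + √(19046 + 145)*(-I*√4294/12882) = -11537/7343 + √19191*(-I*√4294/12882) = -11537/7343 - I*√82406154/12882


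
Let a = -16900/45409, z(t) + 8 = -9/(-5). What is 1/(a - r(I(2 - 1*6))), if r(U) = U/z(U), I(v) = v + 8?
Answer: 108283/29560 ≈ 3.6632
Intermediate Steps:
z(t) = -31/5 (z(t) = -8 - 9/(-5) = -8 - 9*(-⅕) = -8 + 9/5 = -31/5)
a = -1300/3493 (a = -16900*1/45409 = -1300/3493 ≈ -0.37217)
I(v) = 8 + v
r(U) = -5*U/31 (r(U) = U/(-31/5) = U*(-5/31) = -5*U/31)
1/(a - r(I(2 - 1*6))) = 1/(-1300/3493 - (-5)*(8 + (2 - 1*6))/31) = 1/(-1300/3493 - (-5)*(8 + (2 - 6))/31) = 1/(-1300/3493 - (-5)*(8 - 4)/31) = 1/(-1300/3493 - (-5)*4/31) = 1/(-1300/3493 - 1*(-20/31)) = 1/(-1300/3493 + 20/31) = 1/(29560/108283) = 108283/29560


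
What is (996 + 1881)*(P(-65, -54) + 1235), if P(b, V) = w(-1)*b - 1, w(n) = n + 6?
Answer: 2615193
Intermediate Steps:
w(n) = 6 + n
P(b, V) = -1 + 5*b (P(b, V) = (6 - 1)*b - 1 = 5*b - 1 = -1 + 5*b)
(996 + 1881)*(P(-65, -54) + 1235) = (996 + 1881)*((-1 + 5*(-65)) + 1235) = 2877*((-1 - 325) + 1235) = 2877*(-326 + 1235) = 2877*909 = 2615193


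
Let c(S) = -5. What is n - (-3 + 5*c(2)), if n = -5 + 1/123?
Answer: 2830/123 ≈ 23.008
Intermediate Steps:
n = -614/123 (n = -5 + 1/123 = -614/123 ≈ -4.9919)
n - (-3 + 5*c(2)) = -614/123 - (-3 + 5*(-5)) = -614/123 - (-3 - 25) = -614/123 - 1*(-28) = -614/123 + 28 = 2830/123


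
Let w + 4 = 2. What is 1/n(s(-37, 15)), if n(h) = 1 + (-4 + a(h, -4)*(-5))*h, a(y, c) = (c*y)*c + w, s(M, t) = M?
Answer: -1/109741 ≈ -9.1124e-6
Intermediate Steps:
w = -2 (w = -4 + 2 = -2)
a(y, c) = -2 + y*c**2 (a(y, c) = (c*y)*c - 2 = y*c**2 - 2 = -2 + y*c**2)
n(h) = 1 + h*(6 - 80*h) (n(h) = 1 + (-4 + (-2 + h*(-4)**2)*(-5))*h = 1 + (-4 + (-2 + h*16)*(-5))*h = 1 + (-4 + (-2 + 16*h)*(-5))*h = 1 + (-4 + (10 - 80*h))*h = 1 + (6 - 80*h)*h = 1 + h*(6 - 80*h))
1/n(s(-37, 15)) = 1/(1 - 80*(-37)**2 + 6*(-37)) = 1/(1 - 80*1369 - 222) = 1/(1 - 109520 - 222) = 1/(-109741) = -1/109741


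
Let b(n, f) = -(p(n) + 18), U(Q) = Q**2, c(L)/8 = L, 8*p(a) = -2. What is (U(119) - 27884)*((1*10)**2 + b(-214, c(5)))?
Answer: -4514867/4 ≈ -1.1287e+6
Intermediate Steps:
p(a) = -1/4 (p(a) = (1/8)*(-2) = -1/4)
c(L) = 8*L
b(n, f) = -71/4 (b(n, f) = -(-1/4 + 18) = -1*71/4 = -71/4)
(U(119) - 27884)*((1*10)**2 + b(-214, c(5))) = (119**2 - 27884)*((1*10)**2 - 71/4) = (14161 - 27884)*(10**2 - 71/4) = -13723*(100 - 71/4) = -13723*329/4 = -4514867/4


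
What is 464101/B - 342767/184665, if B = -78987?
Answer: -12530816466/1620681595 ≈ -7.7318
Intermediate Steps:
464101/B - 342767/184665 = 464101/(-78987) - 342767/184665 = 464101*(-1/78987) - 342767*1/184665 = -464101/78987 - 342767/184665 = -12530816466/1620681595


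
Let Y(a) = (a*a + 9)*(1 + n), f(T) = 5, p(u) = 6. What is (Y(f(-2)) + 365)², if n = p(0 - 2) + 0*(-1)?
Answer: 363609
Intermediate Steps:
n = 6 (n = 6 + 0*(-1) = 6 + 0 = 6)
Y(a) = 63 + 7*a² (Y(a) = (a*a + 9)*(1 + 6) = (a² + 9)*7 = (9 + a²)*7 = 63 + 7*a²)
(Y(f(-2)) + 365)² = ((63 + 7*5²) + 365)² = ((63 + 7*25) + 365)² = ((63 + 175) + 365)² = (238 + 365)² = 603² = 363609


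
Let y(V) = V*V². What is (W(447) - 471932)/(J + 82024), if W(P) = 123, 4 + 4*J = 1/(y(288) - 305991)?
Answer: -44504574770916/7737026501053 ≈ -5.7522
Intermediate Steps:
y(V) = V³
J = -94327523/94327524 (J = -1 + 1/(4*(288³ - 305991)) = -1 + 1/(4*(23887872 - 305991)) = -1 + (¼)/23581881 = -1 + (¼)*(1/23581881) = -1 + 1/94327524 = -94327523/94327524 ≈ -1.0000)
(W(447) - 471932)/(J + 82024) = (123 - 471932)/(-94327523/94327524 + 82024) = -471809/7737026501053/94327524 = -471809*94327524/7737026501053 = -44504574770916/7737026501053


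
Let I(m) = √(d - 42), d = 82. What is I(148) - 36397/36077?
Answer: -36397/36077 + 2*√10 ≈ 5.3157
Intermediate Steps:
I(m) = 2*√10 (I(m) = √(82 - 42) = √40 = 2*√10)
I(148) - 36397/36077 = 2*√10 - 36397/36077 = -36397/36077 + 2*√10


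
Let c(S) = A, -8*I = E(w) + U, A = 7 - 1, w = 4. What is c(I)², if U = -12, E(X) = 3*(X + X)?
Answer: 36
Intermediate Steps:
E(X) = 6*X (E(X) = 3*(2*X) = 6*X)
A = 6
I = -3/2 (I = -(6*4 - 12)/8 = -(24 - 12)/8 = -⅛*12 = -3/2 ≈ -1.5000)
c(S) = 6
c(I)² = 6² = 36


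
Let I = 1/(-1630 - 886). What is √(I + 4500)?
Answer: √7121537371/1258 ≈ 67.082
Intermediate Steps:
I = -1/2516 (I = 1/(-2516) = -1/2516 ≈ -0.00039746)
√(I + 4500) = √(-1/2516 + 4500) = √(11321999/2516) = √7121537371/1258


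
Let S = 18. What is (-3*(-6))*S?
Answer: 324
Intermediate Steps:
(-3*(-6))*S = -3*(-6)*18 = 18*18 = 324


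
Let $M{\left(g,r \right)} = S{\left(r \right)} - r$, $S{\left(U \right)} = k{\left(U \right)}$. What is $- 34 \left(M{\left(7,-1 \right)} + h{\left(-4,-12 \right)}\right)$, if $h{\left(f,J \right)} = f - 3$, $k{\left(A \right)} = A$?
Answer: $238$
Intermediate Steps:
$S{\left(U \right)} = U$
$M{\left(g,r \right)} = 0$ ($M{\left(g,r \right)} = r - r = 0$)
$h{\left(f,J \right)} = -3 + f$ ($h{\left(f,J \right)} = f - 3 = -3 + f$)
$- 34 \left(M{\left(7,-1 \right)} + h{\left(-4,-12 \right)}\right) = - 34 \left(0 - 7\right) = \left(-34\right) \left(-7\right) = 238$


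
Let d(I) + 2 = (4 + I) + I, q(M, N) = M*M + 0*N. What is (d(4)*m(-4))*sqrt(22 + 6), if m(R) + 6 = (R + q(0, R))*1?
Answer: -200*sqrt(7) ≈ -529.15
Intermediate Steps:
q(M, N) = M**2 (q(M, N) = M**2 + 0 = M**2)
m(R) = -6 + R (m(R) = -6 + (R + 0**2)*1 = -6 + (R + 0)*1 = -6 + R*1 = -6 + R)
d(I) = 2 + 2*I (d(I) = -2 + ((4 + I) + I) = -2 + (4 + 2*I) = 2 + 2*I)
(d(4)*m(-4))*sqrt(22 + 6) = ((2 + 2*4)*(-6 - 4))*sqrt(22 + 6) = ((2 + 8)*(-10))*sqrt(28) = (10*(-10))*(2*sqrt(7)) = -200*sqrt(7)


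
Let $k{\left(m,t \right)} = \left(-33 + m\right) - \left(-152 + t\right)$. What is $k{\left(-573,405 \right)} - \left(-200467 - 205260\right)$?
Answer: $404868$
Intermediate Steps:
$k{\left(m,t \right)} = 119 + m - t$
$k{\left(-573,405 \right)} - \left(-200467 - 205260\right) = \left(119 - 573 - 405\right) - \left(-200467 - 205260\right) = \left(119 - 573 - 405\right) - -405727 = -859 + 405727 = 404868$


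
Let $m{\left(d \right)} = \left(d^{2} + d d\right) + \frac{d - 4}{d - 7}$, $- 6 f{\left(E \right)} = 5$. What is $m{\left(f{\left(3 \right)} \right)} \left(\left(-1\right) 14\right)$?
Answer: $- \frac{11879}{423} \approx -28.083$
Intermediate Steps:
$f{\left(E \right)} = - \frac{5}{6}$ ($f{\left(E \right)} = \left(- \frac{1}{6}\right) 5 = - \frac{5}{6}$)
$m{\left(d \right)} = 2 d^{2} + \frac{-4 + d}{-7 + d}$ ($m{\left(d \right)} = \left(d^{2} + d^{2}\right) + \frac{-4 + d}{-7 + d} = 2 d^{2} + \frac{-4 + d}{-7 + d}$)
$m{\left(f{\left(3 \right)} \right)} \left(\left(-1\right) 14\right) = \frac{-4 - \frac{5}{6} - 14 \left(- \frac{5}{6}\right)^{2} + 2 \left(- \frac{5}{6}\right)^{3}}{-7 - \frac{5}{6}} \left(\left(-1\right) 14\right) = \frac{-4 - \frac{5}{6} - \frac{175}{18} + 2 \left(- \frac{125}{216}\right)}{- \frac{47}{6}} \left(-14\right) = - \frac{6 \left(-4 - \frac{5}{6} - \frac{175}{18} - \frac{125}{108}\right)}{47} \left(-14\right) = \left(- \frac{6}{47}\right) \left(- \frac{1697}{108}\right) \left(-14\right) = \frac{1697}{846} \left(-14\right) = - \frac{11879}{423}$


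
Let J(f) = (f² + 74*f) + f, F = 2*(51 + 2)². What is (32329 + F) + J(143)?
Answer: 69121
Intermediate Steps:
F = 5618 (F = 2*53² = 2*2809 = 5618)
J(f) = f² + 75*f
(32329 + F) + J(143) = (32329 + 5618) + 143*(75 + 143) = 37947 + 143*218 = 37947 + 31174 = 69121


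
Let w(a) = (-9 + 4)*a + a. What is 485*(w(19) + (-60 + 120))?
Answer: -7760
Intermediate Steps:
w(a) = -4*a (w(a) = -5*a + a = -4*a)
485*(w(19) + (-60 + 120)) = 485*(-4*19 + (-60 + 120)) = 485*(-76 + 60) = 485*(-16) = -7760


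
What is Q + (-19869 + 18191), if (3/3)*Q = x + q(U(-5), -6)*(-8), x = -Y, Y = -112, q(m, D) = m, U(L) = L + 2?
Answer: -1542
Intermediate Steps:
U(L) = 2 + L
x = 112 (x = -1*(-112) = 112)
Q = 136 (Q = 112 + (2 - 5)*(-8) = 112 - 3*(-8) = 112 + 24 = 136)
Q + (-19869 + 18191) = 136 + (-19869 + 18191) = 136 - 1678 = -1542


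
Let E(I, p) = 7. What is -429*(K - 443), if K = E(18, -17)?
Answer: 187044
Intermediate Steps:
K = 7
-429*(K - 443) = -429*(7 - 443) = -429*(-436) = 187044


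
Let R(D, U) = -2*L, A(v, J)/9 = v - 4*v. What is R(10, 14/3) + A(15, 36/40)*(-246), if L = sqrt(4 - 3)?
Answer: 99628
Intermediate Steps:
A(v, J) = -27*v (A(v, J) = 9*(v - 4*v) = 9*(-3*v) = -27*v)
L = 1 (L = sqrt(1) = 1)
R(D, U) = -2 (R(D, U) = -2*1 = -2)
R(10, 14/3) + A(15, 36/40)*(-246) = -2 - 27*15*(-246) = -2 - 405*(-246) = -2 + 99630 = 99628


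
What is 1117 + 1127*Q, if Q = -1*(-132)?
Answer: 149881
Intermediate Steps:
Q = 132
1117 + 1127*Q = 1117 + 1127*132 = 1117 + 148764 = 149881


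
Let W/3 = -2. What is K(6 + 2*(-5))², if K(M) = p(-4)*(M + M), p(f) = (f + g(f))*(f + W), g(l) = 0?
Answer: 102400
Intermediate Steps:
W = -6 (W = 3*(-2) = -6)
p(f) = f*(-6 + f) (p(f) = (f + 0)*(f - 6) = f*(-6 + f))
K(M) = 80*M (K(M) = (-4*(-6 - 4))*(M + M) = (-4*(-10))*(2*M) = 40*(2*M) = 80*M)
K(6 + 2*(-5))² = (80*(6 + 2*(-5)))² = (80*(6 - 10))² = (80*(-4))² = (-320)² = 102400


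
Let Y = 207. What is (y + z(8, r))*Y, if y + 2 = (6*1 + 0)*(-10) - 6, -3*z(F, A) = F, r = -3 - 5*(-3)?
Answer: -14628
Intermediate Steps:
r = 12 (r = -3 + 15 = 12)
z(F, A) = -F/3
y = -68 (y = -2 + ((6*1 + 0)*(-10) - 6) = -2 + ((6 + 0)*(-10) - 6) = -2 + (6*(-10) - 6) = -2 + (-60 - 6) = -2 - 66 = -68)
(y + z(8, r))*Y = (-68 - ⅓*8)*207 = (-68 - 8/3)*207 = -212/3*207 = -14628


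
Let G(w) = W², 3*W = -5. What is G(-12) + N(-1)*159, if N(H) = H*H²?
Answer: -1406/9 ≈ -156.22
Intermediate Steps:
W = -5/3 (W = (⅓)*(-5) = -5/3 ≈ -1.6667)
N(H) = H³
G(w) = 25/9 (G(w) = (-5/3)² = 25/9)
G(-12) + N(-1)*159 = 25/9 + (-1)³*159 = 25/9 - 1*159 = 25/9 - 159 = -1406/9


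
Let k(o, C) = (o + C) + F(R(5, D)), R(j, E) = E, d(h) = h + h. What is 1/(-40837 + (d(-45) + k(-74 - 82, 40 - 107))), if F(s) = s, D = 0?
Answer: -1/41150 ≈ -2.4301e-5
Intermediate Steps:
d(h) = 2*h
k(o, C) = C + o (k(o, C) = (o + C) + 0 = (C + o) + 0 = C + o)
1/(-40837 + (d(-45) + k(-74 - 82, 40 - 107))) = 1/(-40837 + (2*(-45) + ((40 - 107) + (-74 - 82)))) = 1/(-40837 + (-90 + (-67 - 156))) = 1/(-40837 + (-90 - 223)) = 1/(-40837 - 313) = 1/(-41150) = -1/41150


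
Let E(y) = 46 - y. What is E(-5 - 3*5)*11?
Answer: 726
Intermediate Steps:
E(-5 - 3*5)*11 = (46 - (-5 - 3*5))*11 = (46 - (-5 - 15))*11 = (46 - 1*(-20))*11 = (46 + 20)*11 = 66*11 = 726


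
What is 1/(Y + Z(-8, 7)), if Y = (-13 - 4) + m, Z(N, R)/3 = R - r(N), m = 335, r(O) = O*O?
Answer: 1/147 ≈ 0.0068027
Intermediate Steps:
r(O) = O**2
Z(N, R) = -3*N**2 + 3*R (Z(N, R) = 3*(R - N**2) = -3*N**2 + 3*R)
Y = 318 (Y = (-13 - 4) + 335 = -17 + 335 = 318)
1/(Y + Z(-8, 7)) = 1/(318 + (-3*(-8)**2 + 3*7)) = 1/(318 + (-3*64 + 21)) = 1/(318 + (-192 + 21)) = 1/(318 - 171) = 1/147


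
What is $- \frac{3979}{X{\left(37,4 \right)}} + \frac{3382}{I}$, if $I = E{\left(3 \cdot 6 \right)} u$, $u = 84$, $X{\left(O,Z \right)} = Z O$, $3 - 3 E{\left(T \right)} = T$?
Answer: $- \frac{542929}{15540} \approx -34.938$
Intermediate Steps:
$E{\left(T \right)} = 1 - \frac{T}{3}$
$X{\left(O,Z \right)} = O Z$
$I = -420$ ($I = \left(1 - \frac{3 \cdot 6}{3}\right) 84 = \left(1 - 6\right) 84 = \left(-5\right) 84 = -420$)
$- \frac{3979}{X{\left(37,4 \right)}} + \frac{3382}{I} = - \frac{3979}{37 \cdot 4} + \frac{3382}{-420} = - \frac{3979}{148} + 3382 \left(- \frac{1}{420}\right) = \left(-3979\right) \frac{1}{148} - \frac{1691}{210} = - \frac{3979}{148} - \frac{1691}{210} = - \frac{542929}{15540}$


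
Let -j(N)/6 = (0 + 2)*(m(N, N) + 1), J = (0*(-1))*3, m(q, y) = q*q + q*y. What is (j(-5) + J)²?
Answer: 374544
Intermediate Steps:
m(q, y) = q² + q*y
J = 0 (J = 0*3 = 0)
j(N) = -12 - 24*N² (j(N) = -6*(0 + 2)*(N*(N + N) + 1) = -12*(N*(2*N) + 1) = -12*(2*N² + 1) = -12*(1 + 2*N²) = -6*(2 + 4*N²) = -12 - 24*N²)
(j(-5) + J)² = ((-12 - 24*(-5)²) + 0)² = ((-12 - 24*25) + 0)² = ((-12 - 600) + 0)² = (-612 + 0)² = (-612)² = 374544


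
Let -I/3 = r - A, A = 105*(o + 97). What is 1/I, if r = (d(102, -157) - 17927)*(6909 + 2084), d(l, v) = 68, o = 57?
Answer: 1/481866471 ≈ 2.0753e-9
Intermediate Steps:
r = -160605987 (r = (68 - 17927)*(6909 + 2084) = -17859*8993 = -160605987)
A = 16170 (A = 105*(57 + 97) = 105*154 = 16170)
I = 481866471 (I = -3*(-160605987 - 1*16170) = -3*(-160605987 - 16170) = -3*(-160622157) = 481866471)
1/I = 1/481866471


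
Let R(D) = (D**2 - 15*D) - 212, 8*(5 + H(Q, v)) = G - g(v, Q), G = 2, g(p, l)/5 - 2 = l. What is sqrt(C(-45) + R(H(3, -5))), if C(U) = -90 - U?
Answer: I*sqrt(4919)/8 ≈ 8.767*I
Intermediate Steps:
g(p, l) = 10 + 5*l
H(Q, v) = -6 - 5*Q/8 (H(Q, v) = -5 + (2 - (10 + 5*Q))/8 = -5 + (2 + (-10 - 5*Q))/8 = -5 + (-8 - 5*Q)/8 = -5 + (-1 - 5*Q/8) = -6 - 5*Q/8)
R(D) = -212 + D**2 - 15*D
sqrt(C(-45) + R(H(3, -5))) = sqrt((-90 - 1*(-45)) + (-212 + (-6 - 5/8*3)**2 - 15*(-6 - 5/8*3))) = sqrt((-90 + 45) + (-212 + (-6 - 15/8)**2 - 15*(-6 - 15/8))) = sqrt(-45 + (-212 + (-63/8)**2 - 15*(-63/8))) = sqrt(-45 + (-212 + 3969/64 + 945/8)) = sqrt(-45 - 2039/64) = sqrt(-4919/64) = I*sqrt(4919)/8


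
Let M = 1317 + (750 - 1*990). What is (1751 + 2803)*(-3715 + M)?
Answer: -12013452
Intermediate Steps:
M = 1077 (M = 1317 + (750 - 990) = 1317 - 240 = 1077)
(1751 + 2803)*(-3715 + M) = (1751 + 2803)*(-3715 + 1077) = 4554*(-2638) = -12013452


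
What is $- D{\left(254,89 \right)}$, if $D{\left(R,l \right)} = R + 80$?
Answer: $-334$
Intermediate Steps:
$D{\left(R,l \right)} = 80 + R$
$- D{\left(254,89 \right)} = - (80 + 254) = \left(-1\right) 334 = -334$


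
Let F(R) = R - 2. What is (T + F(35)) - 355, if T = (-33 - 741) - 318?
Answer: -1414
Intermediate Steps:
F(R) = -2 + R
T = -1092 (T = -774 - 318 = -1092)
(T + F(35)) - 355 = (-1092 + (-2 + 35)) - 355 = (-1092 + 33) - 355 = -1059 - 355 = -1414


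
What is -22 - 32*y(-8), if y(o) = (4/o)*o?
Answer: -150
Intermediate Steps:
y(o) = 4
-22 - 32*y(-8) = -22 - 32*4 = -22 - 128 = -150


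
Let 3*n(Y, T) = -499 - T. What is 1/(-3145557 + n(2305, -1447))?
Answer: -1/3145241 ≈ -3.1794e-7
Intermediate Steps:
n(Y, T) = -499/3 - T/3 (n(Y, T) = (-499 - T)/3 = -499/3 - T/3)
1/(-3145557 + n(2305, -1447)) = 1/(-3145557 + (-499/3 - ⅓*(-1447))) = 1/(-3145557 + (-499/3 + 1447/3)) = 1/(-3145557 + 316) = 1/(-3145241) = -1/3145241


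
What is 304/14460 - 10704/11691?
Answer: -4200716/4695885 ≈ -0.89455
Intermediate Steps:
304/14460 - 10704/11691 = 304*(1/14460) - 10704*1/11691 = 76/3615 - 3568/3897 = -4200716/4695885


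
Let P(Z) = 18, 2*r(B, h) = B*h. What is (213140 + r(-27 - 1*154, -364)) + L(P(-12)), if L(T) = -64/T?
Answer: 2214706/9 ≈ 2.4608e+5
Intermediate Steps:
r(B, h) = B*h/2 (r(B, h) = (B*h)/2 = B*h/2)
(213140 + r(-27 - 1*154, -364)) + L(P(-12)) = (213140 + (½)*(-27 - 1*154)*(-364)) - 64/18 = (213140 + (½)*(-27 - 154)*(-364)) - 64*1/18 = (213140 + (½)*(-181)*(-364)) - 32/9 = (213140 + 32942) - 32/9 = 246082 - 32/9 = 2214706/9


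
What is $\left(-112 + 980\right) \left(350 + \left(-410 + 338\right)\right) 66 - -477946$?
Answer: $16404010$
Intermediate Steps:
$\left(-112 + 980\right) \left(350 + \left(-410 + 338\right)\right) 66 - -477946 = 868 \left(350 - 72\right) 66 + 477946 = 868 \cdot 278 \cdot 66 + 477946 = 241304 \cdot 66 + 477946 = 15926064 + 477946 = 16404010$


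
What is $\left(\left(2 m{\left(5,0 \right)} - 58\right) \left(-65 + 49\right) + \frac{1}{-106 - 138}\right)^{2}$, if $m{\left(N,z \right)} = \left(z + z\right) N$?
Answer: $\frac{51270997761}{59536} \approx 8.6118 \cdot 10^{5}$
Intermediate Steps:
$m{\left(N,z \right)} = 2 N z$ ($m{\left(N,z \right)} = 2 z N = 2 N z$)
$\left(\left(2 m{\left(5,0 \right)} - 58\right) \left(-65 + 49\right) + \frac{1}{-106 - 138}\right)^{2} = \left(\left(2 \cdot 2 \cdot 5 \cdot 0 - 58\right) \left(-65 + 49\right) + \frac{1}{-106 - 138}\right)^{2} = \left(\left(2 \cdot 0 - 58\right) \left(-16\right) + \frac{1}{-244}\right)^{2} = \left(\left(0 - 58\right) \left(-16\right) - \frac{1}{244}\right)^{2} = \left(\left(-58\right) \left(-16\right) - \frac{1}{244}\right)^{2} = \left(928 - \frac{1}{244}\right)^{2} = \left(\frac{226431}{244}\right)^{2} = \frac{51270997761}{59536}$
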